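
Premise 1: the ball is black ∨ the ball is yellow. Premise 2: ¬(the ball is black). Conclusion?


Disjunctive syllogism: P ∨ Q, ¬P ⊢ Q
Disjunction: the ball is black ∨ the ball is yellow
We know it is not the case that the ball is black.
By disjunctive syllogism, the other disjunct must be true.

The ball is yellow


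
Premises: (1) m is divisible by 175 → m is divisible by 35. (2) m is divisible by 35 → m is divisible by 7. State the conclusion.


Hypothetical syllogism: P → Q, Q → R ⊢ P → R
Premise 1: m is divisible by 175 → m is divisible by 35
Premise 2: m is divisible by 35 → m is divisible by 7
Chain the implications: the middle term (m is divisible by 35) links the two.
Conclusion: If m is divisible by 175, then m is divisible by 7.

If m is divisible by 175, then m is divisible by 7.


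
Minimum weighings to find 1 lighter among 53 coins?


Each weighing has 3 outcomes (left heavy / balance / right heavy), so k weighings distinguish at most 3^k cases; splitting into three near-equal groups achieves this.
Need 3^k ≥ 53: 3^3 = 27 < 53 ≤ 3^4 = 81
k = ⌈log₃(53)⌉ = 4

4


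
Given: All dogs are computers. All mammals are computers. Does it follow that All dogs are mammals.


Premise 1: All dogs are computers.
Premise 2: All mammals are computers.
Conclusion: All dogs are mammals.
Fallacy: undistributed middle. computers is predicate in both.
Counterexample: dogs and mammals could be disjoint subsets of computers.

Invalid


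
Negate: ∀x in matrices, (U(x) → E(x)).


Original: ∀x (U(x) → E(x))
Rule: ¬∀→∃, ¬∃→∀, negate predicate.
Negation: ∃x (U(x) ∧ ¬E(x))

∃x (U(x) ∧ ¬E(x))


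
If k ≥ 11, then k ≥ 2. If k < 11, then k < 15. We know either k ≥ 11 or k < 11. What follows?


Constructive dilemma: (P → Q) ∧ (R → S), P ∨ R ⊢ Q ∨ S
Premise 1: k ≥ 11 → k ≥ 2
Premise 2: k < 11 → k < 15
Premise 3: k ≥ 11 ∨ k < 11
Case 1: Assuming k ≥ 11, then by Premise 1, k ≥ 2.
Case 2: Assuming k < 11, then by Premise 2, k < 15.
Since one of k ≥ 11 or k < 11 must hold, we get k ≥ 2 or k < 15.

k ≥ 2 or k < 15.


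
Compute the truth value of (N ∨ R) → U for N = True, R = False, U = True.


N = True, R = False, U = True
Step 1: N ∨ R = True OR False = True
Step 2: (True) → U: false only when antecedent=True and U=False.
Result: True

True


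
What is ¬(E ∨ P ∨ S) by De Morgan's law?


De Morgan's law: ¬(P ∨ Q ∨ R) ≡ ¬P ∧ ¬Q ∧ ¬R
¬(E ∨ P ∨ S) = ¬E ∧ ¬P ∧ ¬S

¬E ∧ ¬P ∧ ¬S


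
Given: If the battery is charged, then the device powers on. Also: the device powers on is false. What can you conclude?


Modus tollens: P → Q, ¬Q ⊢ ¬P
P: the battery is charged
Q: the device powers on
We have P → Q and Q is false.
By modus tollens, P must be false.

It is not the case that the battery is charged


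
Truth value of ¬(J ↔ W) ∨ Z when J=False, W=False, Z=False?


J = False, W = False, Z = False
Expression: ¬(J ↔ W) ∨ Z
Step 1: J ↔ W = (False iff False) = True
Step 2: ¬(J ↔ W) = NOT True = False
Step 3: (False) ∨ Z = False OR False = False

False


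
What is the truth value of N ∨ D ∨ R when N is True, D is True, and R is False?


N = True, D = True, R = False
Step 1: N ∨ D = True OR True = True
Step 2: True ∨ R = True OR False = True
OR is true when at least one operand is true.

True


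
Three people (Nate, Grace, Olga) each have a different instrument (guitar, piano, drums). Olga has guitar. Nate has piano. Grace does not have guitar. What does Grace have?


From clues:
  Olga → guitar
  Nate → piano
By elimination, Grace gets the remaining.

drums


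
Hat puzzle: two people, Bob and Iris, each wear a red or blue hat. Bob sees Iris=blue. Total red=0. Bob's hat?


Total red = 0, Iris = blue
Red accounted for: 0
Remaining for Bob: 0
Bob's hat is blue.

blue


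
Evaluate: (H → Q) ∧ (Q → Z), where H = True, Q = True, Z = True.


H = True, Q = True, Z = True
Step 1: H → Q is false only when H=True and Q=False. Result: True
Step 2: Q → Z is false only when Q=True and Z=False. Result: True
Step 3: True ∧ True = True

True


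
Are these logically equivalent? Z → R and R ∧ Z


Expression 1: Z → R
Expression 2: R ∧ Z
Truth table (Z R | Expr1 Expr2):
  T T |   T     T
  T F |   F     F
  F T |   T     F   ← differ
  F F |   T     F   ← differ
Counterexample: Z=F, R=T gives Expr1 = T but Expr2 = F, so the expressions are NOT logically equivalent.

No


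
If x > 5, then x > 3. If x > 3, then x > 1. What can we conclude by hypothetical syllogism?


Hypothetical syllogism: P → Q, Q → R ⊢ P → R
Premise 1: x > 5 → x > 3
Premise 2: x > 3 → x > 1
Chain the implications: the middle term (x > 3) links the two.
Conclusion: If x > 5, then x > 1.

If x > 5, then x > 1.


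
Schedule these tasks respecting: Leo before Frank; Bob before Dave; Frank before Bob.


Constraints: Leo before Frank; Bob before Dave; Frank before Bob
Method: repeatedly schedule the remaining task that has no remaining task required before it.
  Step 1: remaining {Bob, Leo, Dave, Frank}; every task except Leo still has a predecessor pending → schedule Leo.
  Step 2: remaining {Bob, Dave, Frank}; every task except Frank still has a predecessor pending → schedule Frank.
  Step 3: remaining {Bob, Dave}; every task except Bob still has a predecessor pending → schedule Bob.
  Step 4: only Dave remains → schedule Dave.
Resulting order:

Leo → Frank → Bob → Dave


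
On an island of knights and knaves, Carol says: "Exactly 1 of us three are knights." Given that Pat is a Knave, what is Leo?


Carol claims exactly 1 knights among Carol, Pat, Leo.
Given: Pat is a Knave.

Case 1: Carol is a Knight (tells truth)
  Then exactly 1 of the three are knights.
  Counting Carol, Pat: 1 knight(s) so far. Need 0 more → Leo = Knave.
Case 2: Carol is a Knave (lies)
  Then the count is NOT 1.
  If Leo = Knight, count = 1 = 1 → claim would be true, contradicts lie.
  If Leo = Knave, count = 0 ≠ 1 → lie confirmed ✓

Leo is a Knave.

Knave


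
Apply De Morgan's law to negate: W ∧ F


De Morgan's law: ¬(P ∧ Q) ≡ ¬P ∨ ¬Q
¬(W ∧ F) = ¬W ∨ ¬F

¬W ∨ ¬F


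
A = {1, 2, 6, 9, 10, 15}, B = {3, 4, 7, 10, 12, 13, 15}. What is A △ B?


A = {1, 2, 6, 9, 10, 15}
B = {3, 4, 7, 10, 12, 13, 15}
Operation: symmetric difference
In A only: [1, 2, 6, 9], in B only: [3, 4, 7, 12, 13]

{1, 2, 3, 4, 6, 7, 9, 12, 13}


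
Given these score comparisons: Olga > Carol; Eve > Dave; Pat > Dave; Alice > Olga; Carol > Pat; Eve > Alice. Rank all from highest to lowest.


Constraints: Olga > Carol; Eve > Dave; Pat > Dave; Alice > Olga; Carol > Pat; Eve > Alice
Method: at each step, the next-highest is the one remaining person who never appears on the smaller side of a constraint between remaining people.
  Step 1: remaining {Olga, Eve, Dave, Alice, Pat, Carol}; on the smaller side: {Olga, Dave, Alice, Pat, Carol} → Eve is next (Eve > Dave; Eve > Alice).
  Step 2: remaining {Olga, Dave, Alice, Pat, Carol}; on the smaller side: {Olga, Dave, Pat, Carol} → Alice is next (Alice > Olga).
  Step 3: remaining {Olga, Dave, Pat, Carol}; on the smaller side: {Dave, Pat, Carol} → Olga is next (Olga > Carol).
  Step 4: remaining {Dave, Pat, Carol}; on the smaller side: {Dave, Pat} → Carol is next (Carol > Pat).
  Step 5: remaining {Dave, Pat}; on the smaller side: {Dave} → Pat is next (Pat > Dave).
  Step 6: only Dave remains → lowest.
Final ranking (highest to lowest):

Eve > Alice > Olga > Carol > Pat > Dave


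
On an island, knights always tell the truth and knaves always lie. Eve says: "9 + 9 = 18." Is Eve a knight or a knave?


Statement: "9 + 9 = 18."
Actual: 9 + 9 = 18
Claimed: 18
Statement is TRUE → Eve tells the truth → Knight

Knight


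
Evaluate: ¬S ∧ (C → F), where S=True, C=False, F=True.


S = True, C = False, F = True
Expression: ¬S ∧ (C → F)
Step 1: ¬S = NOT True = False
Step 2: C → F = False → True (false only if C=True, F=False) = True
Step 3: (False) ∧ (True) = False AND True = False

False


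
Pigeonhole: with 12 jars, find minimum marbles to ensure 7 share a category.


Pigeonhole: to guarantee k in one of n categories, need (k-1)×n + 1.
k = 7, n = 12
Minimum = (7-1) × 12 + 1 = 6 × 12 + 1

73


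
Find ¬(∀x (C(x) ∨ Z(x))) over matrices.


Original: ∀x (C(x) ∨ Z(x))
Rule: ¬∀→∃, ¬∃→∀, negate predicate.
Negation: ∃x (¬C(x) ∧ ¬Z(x))

∃x (¬C(x) ∧ ¬Z(x))


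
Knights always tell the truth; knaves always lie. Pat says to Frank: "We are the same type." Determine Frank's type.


Pat says: "We are the same type."
Case 1: Pat is a Knight (truth-teller)
  Statement is true → they ARE the same → Frank is also a Knight
Case 2: Pat is a Knave (liar)
  Statement is false → they are NOT the same → Frank is a Knight
In both cases, Frank is a Knight.

Knight


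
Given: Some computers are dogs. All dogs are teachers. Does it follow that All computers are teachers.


Premise 1: Some computers are dogs.
Premise 2: All dogs are teachers.
Conclusion: All computers are teachers.
Fallacy: illicit minor. The minor term (computers) is distributed in the conclusion ('All computers ...') but undistributed in its premise ('Some computers are dogs' doesn't cover all computers).
Only 'Some computers are teachers' follows, not 'All'.

Invalid


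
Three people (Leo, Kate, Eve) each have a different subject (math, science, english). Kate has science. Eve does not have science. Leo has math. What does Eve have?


From clues:
  Leo → math
  Kate → science
By elimination, Eve gets the remaining.

english


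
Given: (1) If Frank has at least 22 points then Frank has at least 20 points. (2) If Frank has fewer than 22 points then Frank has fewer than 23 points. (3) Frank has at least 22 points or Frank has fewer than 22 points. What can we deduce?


Constructive dilemma: (P → Q) ∧ (R → S), P ∨ R ⊢ Q ∨ S
Premise 1: Frank has at least 22 points → Frank has at least 20 points
Premise 2: Frank has fewer than 22 points → Frank has fewer than 23 points
Premise 3: Frank has at least 22 points ∨ Frank has fewer than 22 points
Case 1: Assuming Frank has at least 22 points, then by Premise 1, Frank has at least 20 points.
Case 2: Assuming Frank has fewer than 22 points, then by Premise 2, Frank has fewer than 23 points.
Since one of Frank has at least 22 points or Frank has fewer than 22 points must hold, we get Frank has at least 20 points or Frank has fewer than 23 points.

Frank has at least 20 points or Frank has fewer than 23 points.


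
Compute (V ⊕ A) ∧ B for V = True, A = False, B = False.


V = True, A = False, B = False
Step 1: V ⊕ A = True XOR False = True
Step 2: True ∧ B = True AND False = False
XOR true when exactly one of V,A is true; then AND with B.

False


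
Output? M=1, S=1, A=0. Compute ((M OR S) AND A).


M OR S = 1|1 = 1
1 AND 0 = 0

0


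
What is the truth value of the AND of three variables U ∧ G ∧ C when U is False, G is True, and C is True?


U = False, G = True, C = True
Step 1: U ∧ G = False AND True = False
Step 2: (False) ∧ C = (False) AND True = False
AND is true only when ALL operands are true.

False


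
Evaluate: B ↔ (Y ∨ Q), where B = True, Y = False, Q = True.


B = True, Y = False, Q = True
Step 1: Y ∨ Q = False OR True = True
Step 2: B ↔ (True): true when both sides have same truth value.
Result: True ↔ True = True

True


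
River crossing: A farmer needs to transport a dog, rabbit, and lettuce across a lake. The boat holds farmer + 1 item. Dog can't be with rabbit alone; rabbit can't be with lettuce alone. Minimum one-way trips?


1. farmer+rabbit → 2. farmer ← 3. farmer+dog → 4. farmer+rabbit ← 5. farmer+lettuce → 6. farmer ← 7. farmer+rabbit →
Minimum trips = 7

7


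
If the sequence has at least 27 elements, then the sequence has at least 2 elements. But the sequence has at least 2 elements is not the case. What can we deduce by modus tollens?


Modus tollens: P → Q, ¬Q ⊢ ¬P
P: the sequence has at least 27 elements
Q: the sequence has at least 2 elements
We have P → Q and Q is false.
By modus tollens, P must be false.

It is not the case that the sequence has at least 27 elements


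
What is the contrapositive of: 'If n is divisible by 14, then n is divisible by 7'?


Original: If n is divisible by 14, then n is divisible by 7
Contrapositive: If ¬Q, then ¬P
Negate Q: not (n is divisible by 7)
Negate P: not (n is divisible by 14)

If not (n is divisible by 7), then not (n is divisible by 14).


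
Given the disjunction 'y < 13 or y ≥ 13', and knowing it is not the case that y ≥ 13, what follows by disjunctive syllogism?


Disjunctive syllogism: P ∨ Q, ¬P ⊢ Q
Disjunction: y < 13 ∨ y ≥ 13
We know it is not the case that y ≥ 13.
By disjunctive syllogism, the other disjunct must be true.

y < 13


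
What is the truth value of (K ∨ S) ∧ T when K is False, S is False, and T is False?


K = False, S = False, T = False
Step 1: K ∨ S = False OR False = False
Step 2: False ∧ T = False AND False = False
OR is true when at least one operand is true; AND requires both.

False


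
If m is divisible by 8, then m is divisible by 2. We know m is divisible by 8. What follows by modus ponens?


Modus ponens: P → Q, P ⊢ Q
P: m is divisible by 8
Q: m is divisible by 2
We have P → Q and P is true.
By modus ponens, Q must be true.

m is divisible by 2


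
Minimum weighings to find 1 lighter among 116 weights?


Each weighing has 3 outcomes (left heavy / balance / right heavy), so k weighings distinguish at most 3^k cases; splitting into three near-equal groups achieves this.
Need 3^k ≥ 116: 3^4 = 81 < 116 ≤ 3^5 = 243
k = ⌈log₃(116)⌉ = 5

5


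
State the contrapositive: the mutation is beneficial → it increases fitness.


Original: If the mutation is beneficial, then it increases fitness
Contrapositive: If ¬Q, then ¬P
Negate Q: not (it increases fitness)
Negate P: not (the mutation is beneficial)

If not (it increases fitness), then not (the mutation is beneficial).


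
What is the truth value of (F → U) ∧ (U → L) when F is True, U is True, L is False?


F = True, U = True, L = False
Step 1: F → U is false only when F=True and U=False. Result: True
Step 2: U → L is false only when U=True and L=False. Result: False
Step 3: True ∧ False = False

False


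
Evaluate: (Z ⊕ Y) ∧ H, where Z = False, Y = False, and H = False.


Z = False, Y = False, H = False
Step 1: Z ⊕ Y = False XOR False = False
Step 2: False ∧ H = False AND False = False
XOR true when exactly one of Z,Y is true; then AND with H.

False


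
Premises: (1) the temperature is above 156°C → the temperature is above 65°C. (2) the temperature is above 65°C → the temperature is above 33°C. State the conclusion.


Hypothetical syllogism: P → Q, Q → R ⊢ P → R
Premise 1: the temperature is above 156°C → the temperature is above 65°C
Premise 2: the temperature is above 65°C → the temperature is above 33°C
Chain the implications: the middle term (the temperature is above 65°C) links the two.
Conclusion: If the temperature is above 156°C, then the temperature is above 33°C.

If the temperature is above 156°C, then the temperature is above 33°C.


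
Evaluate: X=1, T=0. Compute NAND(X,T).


X AND T = 0
NOT(0) = 1

1


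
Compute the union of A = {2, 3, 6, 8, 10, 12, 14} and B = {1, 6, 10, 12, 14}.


A = {2, 3, 6, 8, 10, 12, 14}
B = {1, 6, 10, 12, 14}
Operation: union
All elements combined: 1, 2, 3, 6, 8, 10, 12, 14

{1, 2, 3, 6, 8, 10, 12, 14}


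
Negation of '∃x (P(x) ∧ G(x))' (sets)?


Original: ∃x (P(x) ∧ G(x))
Rule: ¬∀→∃, ¬∃→∀, negate predicate.
Negation: ∀x (¬P(x) ∨ ¬G(x))

∀x (¬P(x) ∨ ¬G(x))


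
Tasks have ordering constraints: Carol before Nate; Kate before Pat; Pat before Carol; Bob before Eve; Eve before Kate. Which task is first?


Constraints: Carol before Nate; Kate before Pat; Pat before Carol; Bob before Eve; Eve before Kate
The first task can have nothing scheduled before it, so it must never appear on the right of a 'before'.
Tasks appearing after some 'before': Nate, Pat, Carol, Eve, Kate.
The only task not in that list is Bob → it is first.

Bob


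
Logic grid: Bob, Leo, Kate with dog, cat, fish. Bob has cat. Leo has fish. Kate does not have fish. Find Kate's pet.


From clues:
  Leo → fish
  Bob → cat
By elimination, Kate gets the remaining.

dog


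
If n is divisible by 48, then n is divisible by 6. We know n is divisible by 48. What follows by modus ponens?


Modus ponens: P → Q, P ⊢ Q
P: n is divisible by 48
Q: n is divisible by 6
We have P → Q and P is true.
By modus ponens, Q must be true.

n is divisible by 6


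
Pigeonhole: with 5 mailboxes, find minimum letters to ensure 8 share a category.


Pigeonhole: to guarantee k in one of n categories, need (k-1)×n + 1.
k = 8, n = 5
Minimum = (8-1) × 5 + 1 = 7 × 5 + 1

36


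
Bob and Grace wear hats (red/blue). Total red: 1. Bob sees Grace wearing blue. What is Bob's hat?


Total red = 1, Grace = blue
Red accounted for: 0
Remaining for Bob: 1
Bob's hat is red.

red


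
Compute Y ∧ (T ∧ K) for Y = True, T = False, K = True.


Y = True, T = False, K = True
Step 1: T ∧ K = False AND True = False
Step 2: Y ∧ False = True AND False = False
AND is true only when ALL operands are true.

False


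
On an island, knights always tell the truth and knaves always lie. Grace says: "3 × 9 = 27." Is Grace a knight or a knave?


Statement: "3 × 9 = 27."
Actual: 3 × 9 = 27
Claimed: 27
Statement is TRUE → Grace tells the truth → Knight

Knight


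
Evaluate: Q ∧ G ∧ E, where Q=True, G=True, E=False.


Q = True, G = True, E = False
Expression: Q ∧ G ∧ E
Step 1: Q ∧ G = True AND True = True
Step 2: (True) ∧ E = True AND False = False

False


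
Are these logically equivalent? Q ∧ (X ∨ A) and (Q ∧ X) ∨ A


Expression 1: Q ∧ (X ∨ A)
Expression 2: (Q ∧ X) ∨ A
Truth table (Q X A | Expr1 Expr2):
  T T T |   T     T
  T T F |   T     T
  T F T |   T     T
  T F F |   F     F
  F T T |   F     T   ← differ
  F T F |   F     F
  F F T |   F     T   ← differ
  F F F |   F     F
Counterexample: Q=F, X=T, A=T gives Expr1 = F but Expr2 = T, so the expressions are NOT logically equivalent.

No


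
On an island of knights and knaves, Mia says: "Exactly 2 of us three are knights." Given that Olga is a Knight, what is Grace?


Mia claims exactly 2 knights among Mia, Olga, Grace.
Given: Olga is a Knight.

Case 1: Mia is a Knight (tells truth)
  Then exactly 2 of the three are knights.
  Counting Mia, Olga: 2 knight(s) so far. Need 0 more → Grace = Knave.
Case 2: Mia is a Knave (lies)
  Then the count is NOT 2.
  If Grace = Knight, count = 2 = 2 → claim would be true, contradicts lie.
  If Grace = Knave, count = 1 ≠ 2 → lie confirmed ✓

Grace is a Knave.

Knave


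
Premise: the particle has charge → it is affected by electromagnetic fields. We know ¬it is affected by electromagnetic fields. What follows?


Modus tollens: P → Q, ¬Q ⊢ ¬P
P: the particle has charge
Q: it is affected by electromagnetic fields
We have P → Q and Q is false.
By modus tollens, P must be false.

It is not the case that the particle has charge


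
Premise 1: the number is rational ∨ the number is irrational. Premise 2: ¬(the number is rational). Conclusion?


Disjunctive syllogism: P ∨ Q, ¬P ⊢ Q
Disjunction: the number is rational ∨ the number is irrational
We know it is not the case that the number is rational.
By disjunctive syllogism, the other disjunct must be true.

The number is irrational


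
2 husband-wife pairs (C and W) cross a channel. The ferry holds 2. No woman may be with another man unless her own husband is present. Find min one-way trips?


Label couples C and W.
1. WC+WW → (far: WC,WW; near: HC,HW)
2. WC ←   (far: WW; near: HC,HW,WC)
3. HC+HW → (far: HC,HW,WW; near: WC)
4. HC ←   (far: HW,WW; near: HC,WC)  — HC returns, since WC is alone on near bank
5. HC+WC → (far: all four; near: empty)
Every state respects the constraint.
Minimum trips = 5

5


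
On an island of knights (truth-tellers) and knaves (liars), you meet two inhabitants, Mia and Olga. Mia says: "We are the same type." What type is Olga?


Mia says: "We are the same type."
Case 1: Mia is a Knight (truth-teller)
  Statement is true → they ARE the same → Olga is also a Knight
Case 2: Mia is a Knave (liar)
  Statement is false → they are NOT the same → Olga is a Knight
In both cases, Olga is a Knight.

Knight


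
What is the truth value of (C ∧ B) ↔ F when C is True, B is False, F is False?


C = True, B = False, F = False
Step 1: C ∧ B = True AND False = False
Step 2: (False) ↔ F: true when both sides have same truth value.
Result: False ↔ False = True

True


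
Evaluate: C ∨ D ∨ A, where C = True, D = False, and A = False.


C = True, D = False, A = False
Step 1: C ∨ D = True OR False = True
Step 2: True ∨ A = True OR False = True
OR is true when at least one operand is true.

True


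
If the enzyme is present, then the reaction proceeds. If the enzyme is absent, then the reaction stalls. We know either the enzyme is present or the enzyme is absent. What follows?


Constructive dilemma: (P → Q) ∧ (R → S), P ∨ R ⊢ Q ∨ S
Premise 1: the enzyme is present → the reaction proceeds
Premise 2: the enzyme is absent → the reaction stalls
Premise 3: the enzyme is present ∨ the enzyme is absent
Case 1: Assuming the enzyme is present, then by Premise 1, the reaction proceeds.
Case 2: Assuming the enzyme is absent, then by Premise 2, the reaction stalls.
Since one of the enzyme is present or the enzyme is absent must hold, we get the reaction proceeds or the reaction stalls.

The reaction proceeds or the reaction stalls.


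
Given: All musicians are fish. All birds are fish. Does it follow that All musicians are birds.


Premise 1: All musicians are fish.
Premise 2: All birds are fish.
Conclusion: All musicians are birds.
Fallacy: undistributed middle. fish is predicate in both.
Counterexample: musicians and birds could be disjoint subsets of fish.

Invalid


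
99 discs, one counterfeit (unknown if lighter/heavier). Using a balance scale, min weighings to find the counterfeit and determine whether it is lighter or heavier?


Let n = 99. 198 possibilities (n discs × lighter/heavier); each weighing has 3 outcomes.
Bound for k weighings: say the first weighing puts j discs on each pan. If it tips, the 2j weighed discs remain suspects (each with a known direction) and k-1 weighings give 3^(k-1) outcomes; 3^(k-1) is odd, so 2j ≤ 3^(k-1) - 1. If it balances, the n - 2j unweighed discs remain with direction unknown: 2(n - 2j) ≤ 3^(k-1) - 1 by the same parity argument. Adding, n ≤ (3^(k-1) - 1) + (3^(k-1) - 1)/2 = (3^k - 3)/2, and the classical three-group strategy achieves this (3 discs in 2 weighings, 12 in 3, 39 in 4, 120 in 5).
So we need the smallest k with (3^k - 3)/2 ≥ 99.
k = 4: (3^4 - 3)/2 = 39 < 99 ✗
k = 5: (3^5 - 3)/2 = 120 ≥ 99 ✓

5


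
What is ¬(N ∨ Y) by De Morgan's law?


De Morgan's law: ¬(P ∨ Q) ≡ ¬P ∧ ¬Q
¬(N ∨ Y) = ¬N ∧ ¬Y

¬N ∧ ¬Y


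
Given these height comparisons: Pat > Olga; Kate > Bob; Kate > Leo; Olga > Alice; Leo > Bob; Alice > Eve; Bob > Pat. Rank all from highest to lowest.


Constraints: Pat > Olga; Kate > Bob; Kate > Leo; Olga > Alice; Leo > Bob; Alice > Eve; Bob > Pat
Method: at each step, the next-highest is the one remaining person who never appears on the smaller side of a constraint between remaining people.
  Step 1: remaining {Leo, Bob, Kate, Olga, Alice, Pat, Eve}; on the smaller side: {Leo, Bob, Olga, Alice, Pat, Eve} → Kate is next (Kate > Bob; Kate > Leo).
  Step 2: remaining {Leo, Bob, Olga, Alice, Pat, Eve}; on the smaller side: {Bob, Olga, Alice, Pat, Eve} → Leo is next (Leo > Bob).
  Step 3: remaining {Bob, Olga, Alice, Pat, Eve}; on the smaller side: {Olga, Alice, Pat, Eve} → Bob is next (Bob > Pat).
  Step 4: remaining {Olga, Alice, Pat, Eve}; on the smaller side: {Olga, Alice, Eve} → Pat is next (Pat > Olga).
  Step 5: remaining {Olga, Alice, Eve}; on the smaller side: {Alice, Eve} → Olga is next (Olga > Alice).
  Step 6: remaining {Alice, Eve}; on the smaller side: {Eve} → Alice is next (Alice > Eve).
  Step 7: only Eve remains → lowest.
Final ranking (highest to lowest):

Kate > Leo > Bob > Pat > Olga > Alice > Eve


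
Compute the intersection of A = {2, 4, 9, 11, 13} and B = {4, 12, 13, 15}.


A = {2, 4, 9, 11, 13}
B = {4, 12, 13, 15}
Operation: intersection
Elements in both: 4, 13

{4, 13}


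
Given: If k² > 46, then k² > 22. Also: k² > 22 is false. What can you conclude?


Modus tollens: P → Q, ¬Q ⊢ ¬P
P: k² > 46
Q: k² > 22
We have P → Q and Q is false.
By modus tollens, P must be false.

It is not the case that k² > 46


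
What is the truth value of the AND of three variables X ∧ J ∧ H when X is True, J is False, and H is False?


X = True, J = False, H = False
Step 1: X ∧ J = True AND False = False
Step 2: (False) ∧ H = (False) AND False = False
AND is true only when ALL operands are true.

False


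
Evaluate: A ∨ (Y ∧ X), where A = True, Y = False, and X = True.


A = True, Y = False, X = True
Step 1: Y ∧ X = False AND True = False
Step 2: A ∨ False = True OR False = True
AND evaluated first (higher precedence); then OR applied.

True


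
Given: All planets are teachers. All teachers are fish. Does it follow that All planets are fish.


Premise 1: All planets are teachers.
Premise 2: All teachers are fish.
Conclusion: All planets are fish.
Barbara syllogism (AAA-1): All A are B, All B are C → All A are C.
Middle term (teachers) distributed in premise 2.

Valid


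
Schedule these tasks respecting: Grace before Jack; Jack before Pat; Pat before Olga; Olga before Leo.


Constraints: Grace before Jack; Jack before Pat; Pat before Olga; Olga before Leo
Method: repeatedly schedule the remaining task that has no remaining task required before it.
  Step 1: remaining {Olga, Jack, Grace, Pat, Leo}; every task except Grace still has a predecessor pending → schedule Grace.
  Step 2: remaining {Olga, Jack, Pat, Leo}; every task except Jack still has a predecessor pending → schedule Jack.
  Step 3: remaining {Olga, Pat, Leo}; every task except Pat still has a predecessor pending → schedule Pat.
  Step 4: remaining {Olga, Leo}; every task except Olga still has a predecessor pending → schedule Olga.
  Step 5: only Leo remains → schedule Leo.
Resulting order:

Grace → Jack → Pat → Olga → Leo


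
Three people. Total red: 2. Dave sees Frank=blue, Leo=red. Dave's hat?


Total red = 2, seen red = 1
Own red = 2 - 1 = 1
Dave's hat is red.

red


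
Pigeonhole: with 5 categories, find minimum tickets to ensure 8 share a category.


Pigeonhole: to guarantee k in one of n categories, need (k-1)×n + 1.
k = 8, n = 5
Minimum = (8-1) × 5 + 1 = 7 × 5 + 1

36


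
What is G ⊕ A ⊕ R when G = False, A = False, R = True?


G = False, A = False, R = True
Step 1: G ⊕ A = False XOR False = False
Step 2: False ⊕ R = False XOR True = True
XOR is true when an odd number of operands are true.

True


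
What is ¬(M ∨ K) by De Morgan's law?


De Morgan's law: ¬(P ∨ Q) ≡ ¬P ∧ ¬Q
¬(M ∨ K) = ¬M ∧ ¬K

¬M ∧ ¬K


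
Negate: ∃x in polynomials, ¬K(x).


Original: ∃x ¬K(x)
Rule: ¬∀→∃, ¬∃→∀, negate predicate.
Negation: ∀x K(x)

∀x K(x)


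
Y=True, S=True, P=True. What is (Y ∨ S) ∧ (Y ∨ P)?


Y = True, S = True, P = True
Expression: (Y ∨ S) ∧ (Y ∨ P)
Step 1: Y ∨ S = True OR True = True
Step 2: Y ∨ P = True OR True = True
Step 3: (True) ∧ (True) = True AND True = True

True


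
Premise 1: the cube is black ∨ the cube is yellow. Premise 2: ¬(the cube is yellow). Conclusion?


Disjunctive syllogism: P ∨ Q, ¬P ⊢ Q
Disjunction: the cube is black ∨ the cube is yellow
We know it is not the case that the cube is yellow.
By disjunctive syllogism, the other disjunct must be true.

The cube is black


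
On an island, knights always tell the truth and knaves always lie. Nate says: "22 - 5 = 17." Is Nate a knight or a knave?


Statement: "22 - 5 = 17."
Actual: 22 - 5 = 17
Claimed: 17
Statement is TRUE → Nate tells the truth → Knight

Knight


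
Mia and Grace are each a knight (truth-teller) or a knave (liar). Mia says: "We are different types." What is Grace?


Mia says: "We are different types."
Case 1: Mia is a Knight (truth-teller)
  Statement is true → they ARE different → Grace is a Knave
Case 2: Mia is a Knave (liar)
  Statement is false → they are NOT different → Grace is a Knave
In both cases, Grace is a Knave.

Knave


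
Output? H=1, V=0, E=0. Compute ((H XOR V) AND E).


H XOR V = 1^0 = 1
1 AND 0 = 0

0


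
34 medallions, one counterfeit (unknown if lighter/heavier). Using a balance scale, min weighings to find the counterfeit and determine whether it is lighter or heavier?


Let n = 34. 68 possibilities (n medallions × lighter/heavier); each weighing has 3 outcomes.
Bound for k weighings: say the first weighing puts j medallions on each pan. If it tips, the 2j weighed medallions remain suspects (each with a known direction) and k-1 weighings give 3^(k-1) outcomes; 3^(k-1) is odd, so 2j ≤ 3^(k-1) - 1. If it balances, the n - 2j unweighed medallions remain with direction unknown: 2(n - 2j) ≤ 3^(k-1) - 1 by the same parity argument. Adding, n ≤ (3^(k-1) - 1) + (3^(k-1) - 1)/2 = (3^k - 3)/2, and the classical three-group strategy achieves this (3 medallions in 2 weighings, 12 in 3, 39 in 4, 120 in 5).
So we need the smallest k with (3^k - 3)/2 ≥ 34.
k = 3: (3^3 - 3)/2 = 12 < 34 ✗
k = 4: (3^4 - 3)/2 = 39 ≥ 34 ✓

4


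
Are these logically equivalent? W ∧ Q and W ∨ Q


Expression 1: W ∧ Q
Expression 2: W ∨ Q
Truth table (W Q | Expr1 Expr2):
  T T |   T     T
  T F |   F     T   ← differ
  F T |   F     T   ← differ
  F F |   F     F
Counterexample: W=T, Q=F gives Expr1 = F but Expr2 = T, so the expressions are NOT logically equivalent.

No


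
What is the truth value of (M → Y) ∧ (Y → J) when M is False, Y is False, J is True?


M = False, Y = False, J = True
Step 1: M → Y is false only when M=True and Y=False. Result: True
Step 2: Y → J is false only when Y=True and J=False. Result: True
Step 3: True ∧ True = True

True


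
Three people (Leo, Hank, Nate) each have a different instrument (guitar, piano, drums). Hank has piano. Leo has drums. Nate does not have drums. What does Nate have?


From clues:
  Leo → drums
  Hank → piano
By elimination, Nate gets the remaining.

guitar


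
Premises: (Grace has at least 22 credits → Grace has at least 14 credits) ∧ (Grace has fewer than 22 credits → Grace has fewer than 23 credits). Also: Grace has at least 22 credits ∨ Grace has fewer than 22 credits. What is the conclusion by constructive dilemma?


Constructive dilemma: (P → Q) ∧ (R → S), P ∨ R ⊢ Q ∨ S
Premise 1: Grace has at least 22 credits → Grace has at least 14 credits
Premise 2: Grace has fewer than 22 credits → Grace has fewer than 23 credits
Premise 3: Grace has at least 22 credits ∨ Grace has fewer than 22 credits
Case 1: Assuming Grace has at least 22 credits, then by Premise 1, Grace has at least 14 credits.
Case 2: Assuming Grace has fewer than 22 credits, then by Premise 2, Grace has fewer than 23 credits.
Since one of Grace has at least 22 credits or Grace has fewer than 22 credits must hold, we get Grace has at least 14 credits or Grace has fewer than 23 credits.

Grace has at least 14 credits or Grace has fewer than 23 credits.


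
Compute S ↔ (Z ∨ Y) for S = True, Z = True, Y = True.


S = True, Z = True, Y = True
Step 1: Z ∨ Y = True OR True = True
Step 2: S ↔ (True): true when both sides have same truth value.
Result: True ↔ True = True

True


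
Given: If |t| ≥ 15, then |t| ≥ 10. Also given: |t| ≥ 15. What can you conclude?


Modus ponens: P → Q, P ⊢ Q
P: |t| ≥ 15
Q: |t| ≥ 10
We have P → Q and P is true.
By modus ponens, Q must be true.

|t| ≥ 10


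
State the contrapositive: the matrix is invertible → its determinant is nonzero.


Original: If the matrix is invertible, then its determinant is nonzero
Contrapositive: If ¬Q, then ¬P
Negate Q: not (its determinant is nonzero)
Negate P: not (the matrix is invertible)

If not (its determinant is nonzero), then not (the matrix is invertible).


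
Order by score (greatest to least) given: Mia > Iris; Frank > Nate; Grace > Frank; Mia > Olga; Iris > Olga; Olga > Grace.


Constraints: Mia > Iris; Frank > Nate; Grace > Frank; Mia > Olga; Iris > Olga; Olga > Grace
Method: at each step, the next-highest is the one remaining person who never appears on the smaller side of a constraint between remaining people.
  Step 1: remaining {Nate, Frank, Iris, Olga, Grace, Mia}; on the smaller side: {Nate, Frank, Iris, Olga, Grace} → Mia is next (Mia > Iris; Mia > Olga).
  Step 2: remaining {Nate, Frank, Iris, Olga, Grace}; on the smaller side: {Nate, Frank, Olga, Grace} → Iris is next (Iris > Olga).
  Step 3: remaining {Nate, Frank, Olga, Grace}; on the smaller side: {Nate, Frank, Grace} → Olga is next (Olga > Grace).
  Step 4: remaining {Nate, Frank, Grace}; on the smaller side: {Nate, Frank} → Grace is next (Grace > Frank).
  Step 5: remaining {Nate, Frank}; on the smaller side: {Nate} → Frank is next (Frank > Nate).
  Step 6: only Nate remains → lowest.
Final ranking (highest to lowest):

Mia > Iris > Olga > Grace > Frank > Nate


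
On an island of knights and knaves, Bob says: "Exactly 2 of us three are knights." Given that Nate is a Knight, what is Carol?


Bob claims exactly 2 knights among Bob, Nate, Carol.
Given: Nate is a Knight.

Case 1: Bob is a Knight (tells truth)
  Then exactly 2 of the three are knights.
  Counting Bob, Nate: 2 knight(s) so far. Need 0 more → Carol = Knave.
Case 2: Bob is a Knave (lies)
  Then the count is NOT 2.
  If Carol = Knight, count = 2 = 2 → claim would be true, contradicts lie.
  If Carol = Knave, count = 1 ≠ 2 → lie confirmed ✓

Carol is a Knave.

Knave


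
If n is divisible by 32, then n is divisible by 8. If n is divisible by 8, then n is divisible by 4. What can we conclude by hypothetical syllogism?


Hypothetical syllogism: P → Q, Q → R ⊢ P → R
Premise 1: n is divisible by 32 → n is divisible by 8
Premise 2: n is divisible by 8 → n is divisible by 4
Chain the implications: the middle term (n is divisible by 8) links the two.
Conclusion: If n is divisible by 32, then n is divisible by 4.

If n is divisible by 32, then n is divisible by 4.


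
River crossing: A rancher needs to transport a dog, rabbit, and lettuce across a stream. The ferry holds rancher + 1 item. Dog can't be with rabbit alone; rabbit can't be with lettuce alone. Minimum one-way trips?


1. rancher+rabbit → 2. rancher ← 3. rancher+dog → 4. rancher+rabbit ← 5. rancher+lettuce → 6. rancher ← 7. rancher+rabbit →
Minimum trips = 7

7


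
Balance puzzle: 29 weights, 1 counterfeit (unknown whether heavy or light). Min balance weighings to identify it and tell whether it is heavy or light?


Let n = 29. 58 possibilities (n weights × lighter/heavier); each weighing has 3 outcomes.
Bound for k weighings: say the first weighing puts j weights on each pan. If it tips, the 2j weighed weights remain suspects (each with a known direction) and k-1 weighings give 3^(k-1) outcomes; 3^(k-1) is odd, so 2j ≤ 3^(k-1) - 1. If it balances, the n - 2j unweighed weights remain with direction unknown: 2(n - 2j) ≤ 3^(k-1) - 1 by the same parity argument. Adding, n ≤ (3^(k-1) - 1) + (3^(k-1) - 1)/2 = (3^k - 3)/2, and the classical three-group strategy achieves this (3 weights in 2 weighings, 12 in 3, 39 in 4, 120 in 5).
So we need the smallest k with (3^k - 3)/2 ≥ 29.
k = 3: (3^3 - 3)/2 = 12 < 29 ✗
k = 4: (3^4 - 3)/2 = 39 ≥ 29 ✓

4


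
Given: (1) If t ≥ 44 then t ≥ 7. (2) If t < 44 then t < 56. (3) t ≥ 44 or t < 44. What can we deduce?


Constructive dilemma: (P → Q) ∧ (R → S), P ∨ R ⊢ Q ∨ S
Premise 1: t ≥ 44 → t ≥ 7
Premise 2: t < 44 → t < 56
Premise 3: t ≥ 44 ∨ t < 44
Case 1: Assuming t ≥ 44, then by Premise 1, t ≥ 7.
Case 2: Assuming t < 44, then by Premise 2, t < 56.
Since one of t ≥ 44 or t < 44 must hold, we get t ≥ 7 or t < 56.

t ≥ 7 or t < 56.


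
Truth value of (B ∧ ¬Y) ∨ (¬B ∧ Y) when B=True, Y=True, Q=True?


B = True, Y = True, Q = True
Expression: (B ∧ ¬Y) ∨ (¬B ∧ Y)
Step 1: ¬Y = NOT True = False
Step 2: B ∧ ¬Y = True AND False = False
Step 3: ¬B = NOT True = False
Step 4: ¬B ∧ Y = False AND True = False
Step 5: (False) ∨ (False) = False OR False = False

False


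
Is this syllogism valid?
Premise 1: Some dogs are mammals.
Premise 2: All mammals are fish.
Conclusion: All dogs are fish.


Premise 1: Some dogs are mammals.
Premise 2: All mammals are fish.
Conclusion: All dogs are fish.
Fallacy: illicit minor. The minor term (dogs) is distributed in the conclusion ('All dogs ...') but undistributed in its premise ('Some dogs are mammals' doesn't cover all dogs).
Only 'Some dogs are fish' follows, not 'All'.

Invalid


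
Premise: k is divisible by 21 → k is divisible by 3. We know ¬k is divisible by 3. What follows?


Modus tollens: P → Q, ¬Q ⊢ ¬P
P: k is divisible by 21
Q: k is divisible by 3
We have P → Q and Q is false.
By modus tollens, P must be false.

It is not the case that k is divisible by 21


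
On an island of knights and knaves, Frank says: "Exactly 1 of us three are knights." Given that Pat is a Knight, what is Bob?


Frank claims exactly 1 knights among Frank, Pat, Bob.
Given: Pat is a Knight.

Case 1: Frank is a Knight (tells truth)
  Then exactly 1 of the three are knights.
  Counting Frank, Pat: 2 knight(s) so far. Need -1 more → impossible.
Case 2: Frank is a Knave (lies)
  Then the count is NOT 1.
  If Bob = Knave, count = 1 = 1 → claim would be true, contradicts lie.
  If Bob = Knight, count = 2 ≠ 1 → lie confirmed ✓

Bob is a Knight.

Knight


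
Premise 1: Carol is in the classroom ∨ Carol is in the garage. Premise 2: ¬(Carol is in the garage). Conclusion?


Disjunctive syllogism: P ∨ Q, ¬P ⊢ Q
Disjunction: Carol is in the classroom ∨ Carol is in the garage
We know it is not the case that Carol is in the garage.
By disjunctive syllogism, the other disjunct must be true.

Carol is in the classroom


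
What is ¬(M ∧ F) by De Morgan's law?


De Morgan's law: ¬(P ∧ Q) ≡ ¬P ∨ ¬Q
¬(M ∧ F) = ¬M ∨ ¬F

¬M ∨ ¬F


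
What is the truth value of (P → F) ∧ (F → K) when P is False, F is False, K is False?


P = False, F = False, K = False
Step 1: P → F is false only when P=True and F=False. Result: True
Step 2: F → K is false only when F=True and K=False. Result: True
Step 3: True ∧ True = True

True


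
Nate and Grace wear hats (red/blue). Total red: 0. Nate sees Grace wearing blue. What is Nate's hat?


Total red = 0, Grace = blue
Red accounted for: 0
Remaining for Nate: 0
Nate's hat is blue.

blue


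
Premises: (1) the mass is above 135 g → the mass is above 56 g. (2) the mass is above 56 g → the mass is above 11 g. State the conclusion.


Hypothetical syllogism: P → Q, Q → R ⊢ P → R
Premise 1: the mass is above 135 g → the mass is above 56 g
Premise 2: the mass is above 56 g → the mass is above 11 g
Chain the implications: the middle term (the mass is above 56 g) links the two.
Conclusion: If the mass is above 135 g, then the mass is above 11 g.

If the mass is above 135 g, then the mass is above 11 g.
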